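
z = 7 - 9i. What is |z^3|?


|z| = sqrt(49+81) = sqrt(130) = 11.4018
|z^3| = |z|^3 = (sqrt(130))^3 = 130*sqrt(130)

|z^3| = 130*sqrt(130) ≈ 1482.2281


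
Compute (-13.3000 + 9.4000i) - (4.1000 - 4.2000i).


Real: -13.3 - 4.1 = -17.4
Imag: 9.4 + 4.2 = 13.6

-17.4000 + 13.6000i


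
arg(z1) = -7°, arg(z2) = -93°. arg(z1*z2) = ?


arg(z1*z2) = -7° - 93° = -100°
Normalized to (-180°, 180°]: -100°

-100°


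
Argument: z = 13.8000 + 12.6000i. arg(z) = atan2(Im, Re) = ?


Re = 13.8, Im = 12.6
arg = atan2(12.6, 13.8) = 42.3974 degrees

arg(z) = 42.3974 degrees


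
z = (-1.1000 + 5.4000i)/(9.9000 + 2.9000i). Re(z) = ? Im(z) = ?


Multiply by conjugate: (-1.1000 + 5.4000i)(9.9000 - 2.9000i) / (9.9^2 + 2.9^2)
Numerator real = -1.1*9.9 + 5.4*2.9 = 4.77
Numerator imag = 5.4*9.9 - (-1.1)*2.9 = 56.65
Denominator = 106.42
Re(z) = 4.77/106.42 = 0.0448
Im(z) = 56.65/106.42 = 0.5323

Re(z) = 0.0448, Im(z) = 0.5323


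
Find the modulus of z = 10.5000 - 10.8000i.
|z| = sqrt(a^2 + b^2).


|z| = sqrt(10.5^2 + (-10.8)^2) = sqrt(110.25 + 116.64) = sqrt(226.89) = 15.0629

|z| = 15.0629


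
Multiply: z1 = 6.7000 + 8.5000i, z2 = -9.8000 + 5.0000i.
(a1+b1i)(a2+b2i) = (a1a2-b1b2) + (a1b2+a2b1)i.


Real = 6.7*(-9.8) - 8.5*5 = -65.66 - 42.5 = -108.16
Imag = 6.7*5 - (9.8)*8.5 = 33.5 - (83.3) = -49.8

-108.1600 - 49.8000i


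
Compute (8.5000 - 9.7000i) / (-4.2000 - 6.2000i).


Conjugate of z2 = -4.2000 + 6.2000i
Numerator: (8.5000 - 9.7000i)(-4.2000 + 6.2000i) = 24.4400 + 93.4400i
Denominator: (-4.2)^2 + (-6.2)^2 = 56.08
Result = (24.4400 + 93.4400i)/56.08

0.4358 + 1.6662i


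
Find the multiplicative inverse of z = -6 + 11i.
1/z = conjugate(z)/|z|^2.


|z|^2 = 36+121 = 157
1/z = (-6 - 11i)/157

1/z = -0.0382 - 0.0701i


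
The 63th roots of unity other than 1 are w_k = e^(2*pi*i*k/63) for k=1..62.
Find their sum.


With w = e^(2*pi*i/63), all 63 of the 63th roots of unity w^0 = 1, w, ..., w^(62) sum to 0: 1 + w + ... + w^(62) = (1 - w^63)/(1 - w) = 0 since w^63 = 1, w ≠ 1.
Removing the root 1: w + w^2 + ... + w^(62) = 0 - 1 = -1

Sum = -1


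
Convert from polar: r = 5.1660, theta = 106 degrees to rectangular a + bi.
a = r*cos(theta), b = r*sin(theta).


a = 5.1660*cos(106°) = 5.1660*(-0.275637) = -1.4239
b = 5.1660*sin(106°) = 5.1660*0.96126 = 4.9659

-1.4239 + 4.9659i


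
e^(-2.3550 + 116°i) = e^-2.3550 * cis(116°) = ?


e^-2.3550 = 0.0949
cos(116°) = -0.4384
sin(116°) = 0.8988
Real = 0.0949*(-0.4384) = -0.0416
Imag = 0.0949*0.8988 = 0.0853

-0.0416 + 0.0853i


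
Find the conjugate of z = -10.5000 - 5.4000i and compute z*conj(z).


z_bar = -10.5000 + 5.4000i
z*z_bar = (-10.5)^2 + (-5.4)^2 = 110.25 + 29.16 = 139.41

z_bar = -10.5000 + 5.4000i, z*z_bar = 139.41


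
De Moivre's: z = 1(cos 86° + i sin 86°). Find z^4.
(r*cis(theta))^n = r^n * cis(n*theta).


r^4 = 1^4 = 1
n*theta = 4*86° = 344° = 344° (mod 360)
a = 1*cos(344°) = 0.9613
b = 1*sin(344°) = -0.2756

1 cis(344°) = 0.9613 - 0.2756i


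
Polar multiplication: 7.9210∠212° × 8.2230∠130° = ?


r = 7.9210 * 8.2230 = 65.1344
theta = 212° + 130° = 342° = 342° (mod 360)

65.1344 cis(342°)


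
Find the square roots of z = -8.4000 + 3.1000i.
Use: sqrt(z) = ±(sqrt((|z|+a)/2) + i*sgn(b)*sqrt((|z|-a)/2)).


|z| = sqrt(70.56+9.61) = 8.9538
sqrt((|z|+a)/2) = sqrt((8.9538+(-8.4))/2) = sqrt(0.2769) = 0.5262
sqrt((|z|-a)/2) = sqrt((8.9538-(-8.4))/2) = sqrt(8.6769) = 2.9457

±(0.5262 + 2.9457i) i.e. 0.5262 + 2.9457i and -0.5262 - 2.9457i


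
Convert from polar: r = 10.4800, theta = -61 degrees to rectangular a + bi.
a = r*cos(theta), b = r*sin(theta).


a = 10.4800*cos(-61°) = 10.4800*0.48481 = 5.0808
b = 10.4800*sin(-61°) = 10.4800*(-0.87462) = -9.1660

5.0808 - 9.1660i


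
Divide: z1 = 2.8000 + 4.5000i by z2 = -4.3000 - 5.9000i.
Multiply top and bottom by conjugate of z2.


Conjugate of z2 = -4.3000 + 5.9000i
Numerator: (2.8000 + 4.5000i)(-4.3000 + 5.9000i) = -38.5900 - 2.8300i
Denominator: (-4.3)^2 + (-5.9)^2 = 53.3
Result = (-38.5900 - 2.8300i)/53.3

-0.7240 - 0.0531i


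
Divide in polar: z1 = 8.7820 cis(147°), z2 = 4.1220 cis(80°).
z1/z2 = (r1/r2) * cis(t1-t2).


r = 8.7820 / 4.1220 = 2.1305
theta = 147° - 80° = 67° = 67° (mod 360)

2.1305 cis(67°)


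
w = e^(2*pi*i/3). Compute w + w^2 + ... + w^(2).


With w = e^(2*pi*i/3), all 3 of the 3th roots of unity w^0 = 1, w, ..., w^(2) sum to 0: 1 + w + ... + w^(2) = (1 - w^3)/(1 - w) = 0 since w^3 = 1, w ≠ 1.
Removing the root 1: w + w^2 + ... + w^(2) = 0 - 1 = -1

Sum = -1


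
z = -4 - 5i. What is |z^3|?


|z| = sqrt(16+25) = sqrt(41) = 6.4031
|z^3| = |z|^3 = (sqrt(41))^3 = 41*sqrt(41)

|z^3| = 41*sqrt(41) ≈ 262.5281


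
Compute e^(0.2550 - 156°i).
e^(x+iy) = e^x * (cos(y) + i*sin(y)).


e^0.2550 = 1.2905
cos(-156°) = -0.9135
sin(-156°) = -0.40674
Real = 1.2905*(-0.9135) = -1.1789
Imag = 1.2905*(-0.40674) = -0.5249

-1.1789 - 0.5249i


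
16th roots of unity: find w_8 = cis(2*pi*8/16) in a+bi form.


Angle = 360*8/16 = 180°
a = cos(180°) = -1.0000
b = sin(180°) = 0

-1.0000 + 0i


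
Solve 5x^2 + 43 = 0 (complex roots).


disc = 0^2 - 4*5*43 = 0 - 860 = -860
sqrt(|disc|) = sqrt(860) = 29.3258
Real part = 0/(2*5) = 0
Imag part = 29.3258/(2*5) = 2.9326

0 ± 2.9326i


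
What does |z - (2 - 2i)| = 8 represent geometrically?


|z - z0| = r is a circle with center z0 and radius r.
Center = (2, -2), radius = 8

Circle with center (2, -2) and radius 8


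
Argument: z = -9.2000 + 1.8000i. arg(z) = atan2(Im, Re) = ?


Re = -9.2, Im = 1.8
arg = atan2(1.8, -9.2) = 168.9298 degrees

arg(z) = 168.9298 degrees


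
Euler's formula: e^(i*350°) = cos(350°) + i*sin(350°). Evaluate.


cos(350°) = 0.9848
sin(350°) = -0.1736

e^(i*350°) = 0.9848 - 0.1736i


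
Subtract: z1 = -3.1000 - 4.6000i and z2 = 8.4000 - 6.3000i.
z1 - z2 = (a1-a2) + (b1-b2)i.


Real: -3.1 - 8.4 = -11.5
Imag: -4.6 + 6.3 = 1.7

-11.5000 + 1.7000i


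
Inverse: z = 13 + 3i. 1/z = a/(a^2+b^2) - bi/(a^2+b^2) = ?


|z|^2 = 169+9 = 178
1/z = (13 - 3i)/178

1/z = 0.0730 - 0.0169i


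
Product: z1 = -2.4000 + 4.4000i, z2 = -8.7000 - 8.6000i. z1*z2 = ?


Real = -2.4*(-8.7) - 4.4*(-8.6) = 20.88 - (-37.84) = 58.72
Imag = -2.4*(-8.6) - (8.7)*4.4 = 20.64 - (38.28) = -17.64

58.7200 - 17.6400i


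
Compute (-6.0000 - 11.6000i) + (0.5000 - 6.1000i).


Real: -6 + 0.5 = -5.5
Imag: -11.6 - 6.1 = -17.7

-5.5000 - 17.7000i


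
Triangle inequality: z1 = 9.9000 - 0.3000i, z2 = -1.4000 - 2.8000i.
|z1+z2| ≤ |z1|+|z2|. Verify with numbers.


|z1| = sqrt(9.9^2 + (-0.3)^2) = sqrt(98.1) = 9.9045
|z2| = sqrt((-1.4)^2 + (-2.8)^2) = sqrt(9.8) = 3.1305
z1+z2 = 8.5000 - 3.1000i
|z1+z2| = sqrt(81.86) = 9.0477
|z1|+|z2| = 9.9045 + 3.1305 = 13.0350

|z1+z2| = 9.0477 ≤ |z1|+|z2| = 13.0350 (verified)


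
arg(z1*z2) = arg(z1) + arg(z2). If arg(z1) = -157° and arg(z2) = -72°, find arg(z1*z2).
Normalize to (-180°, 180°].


arg(z1*z2) = -157° - 72° = -229°
Normalized to (-180°, 180°]: 131°

131°


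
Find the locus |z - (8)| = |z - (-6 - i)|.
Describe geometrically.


Equal distances means the locus is the perpendicular bisector of z1 and z2.
Midpoint = ((8+(-6))/2, (0+(-1))/2) = (1.0000, -0.5000)

Perpendicular bisector through (1.0000, -0.5000)


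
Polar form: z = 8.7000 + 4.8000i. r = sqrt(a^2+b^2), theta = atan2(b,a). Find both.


r = sqrt(75.69+23.04) = sqrt(98.73) = 9.9363
theta = atan2(4.8, 8.7) = 28.8866 degrees

r = 9.9363, theta = 28.8866 degrees


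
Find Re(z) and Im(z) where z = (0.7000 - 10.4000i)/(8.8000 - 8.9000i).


Multiply by conjugate: (0.7000 - 10.4000i)(8.8000 + 8.9000i) / (8.8^2 + (-8.9)^2)
Numerator real = 0.7*8.8 - (10.4)*(-8.9) = 98.72
Numerator imag = -10.4*8.8 - 0.7*(-8.9) = -85.29
Denominator = 156.65
Re(z) = 98.72/156.65 = 0.6302
Im(z) = -85.29/156.65 = -0.5445

Re(z) = 0.6302, Im(z) = -0.5445


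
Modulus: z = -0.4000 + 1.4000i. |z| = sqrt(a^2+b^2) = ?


|z| = sqrt((-0.4)^2 + 1.4^2) = sqrt(0.16 + 1.96) = sqrt(2.12) = 1.4560

|z| = 1.4560


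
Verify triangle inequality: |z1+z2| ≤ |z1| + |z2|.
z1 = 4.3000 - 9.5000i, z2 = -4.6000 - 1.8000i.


|z1| = sqrt(4.3^2 + (-9.5)^2) = sqrt(108.74) = 10.4278
|z2| = sqrt((-4.6)^2 + (-1.8)^2) = sqrt(24.4) = 4.9396
z1+z2 = -0.3000 - 11.3000i
|z1+z2| = sqrt(127.78) = 11.3040
|z1|+|z2| = 10.4278 + 4.9396 = 15.3674

|z1+z2| = 11.3040 ≤ |z1|+|z2| = 15.3674 (verified)


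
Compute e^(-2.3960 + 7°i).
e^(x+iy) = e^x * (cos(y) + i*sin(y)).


e^-2.3960 = 0.0911
cos(7°) = 0.9925
sin(7°) = 0.1219
Real = 0.0911*0.9925 = 0.0904
Imag = 0.0911*0.1219 = 0.0111

0.0904 + 0.0111i


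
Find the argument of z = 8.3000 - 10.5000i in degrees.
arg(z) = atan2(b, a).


Re = 8.3, Im = -10.5
arg = atan2(-10.5, 8.3) = -51.6745 degrees

arg(z) = -51.6745 degrees


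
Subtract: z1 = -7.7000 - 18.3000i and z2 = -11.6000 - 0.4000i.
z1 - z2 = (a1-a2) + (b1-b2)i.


Real: -7.7 + 11.6 = 3.9
Imag: -18.3 + 0.4 = -17.9

3.9000 - 17.9000i


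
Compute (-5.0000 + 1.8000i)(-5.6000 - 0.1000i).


Real = -5*(-5.6) - 1.8*(-0.1) = 28 - (-0.18) = 28.18
Imag = -5*(-0.1) - (5.6)*1.8 = 0.5 - (10.08) = -9.58

28.1800 - 9.5800i


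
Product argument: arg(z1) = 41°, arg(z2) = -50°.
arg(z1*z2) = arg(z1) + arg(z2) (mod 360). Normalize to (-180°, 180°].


arg(z1*z2) = 41° - 50° = -9°
Normalized to (-180°, 180°]: -9°

-9°


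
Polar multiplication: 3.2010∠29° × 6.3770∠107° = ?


r = 3.2010 * 6.3770 = 20.4128
theta = 29° + 107° = 136° = 136° (mod 360)

20.4128 cis(136°)


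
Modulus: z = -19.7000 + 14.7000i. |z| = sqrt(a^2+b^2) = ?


|z| = sqrt((-19.7)^2 + 14.7^2) = sqrt(388.09 + 216.09) = sqrt(604.18) = 24.5801

|z| = 24.5801


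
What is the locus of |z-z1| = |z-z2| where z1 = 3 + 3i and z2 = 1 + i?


Equal distances means the locus is the perpendicular bisector of z1 and z2.
Midpoint = ((3+1)/2, (3+1)/2) = (2.0000, 2.0000)

Perpendicular bisector through (2.0000, 2.0000)


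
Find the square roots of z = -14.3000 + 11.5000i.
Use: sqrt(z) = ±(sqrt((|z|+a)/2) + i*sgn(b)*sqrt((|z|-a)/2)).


|z| = sqrt(204.49+132.25) = 18.3505
sqrt((|z|+a)/2) = sqrt((18.3505+(-14.3))/2) = sqrt(2.0252) = 1.4231
sqrt((|z|-a)/2) = sqrt((18.3505-(-14.3))/2) = sqrt(16.3252) = 4.0405

±(1.4231 + 4.0405i) i.e. 1.4231 + 4.0405i and -1.4231 - 4.0405i


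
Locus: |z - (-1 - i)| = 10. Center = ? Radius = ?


|z - z0| = r is a circle with center z0 and radius r.
Center = (-1, -1), radius = 10

Circle with center (-1, -1) and radius 10


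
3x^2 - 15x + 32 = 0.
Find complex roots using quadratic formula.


disc = (-15)^2 - 4*3*32 = 225 - 384 = -159
sqrt(|disc|) = sqrt(159) = 12.6095
Real part = 15/(2*3) = 2.5000
Imag part = 12.6095/(2*3) = 2.1016

2.5000 ± 2.1016i


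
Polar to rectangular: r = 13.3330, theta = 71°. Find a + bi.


a = 13.3330*cos(71°) = 13.3330*0.32557 = 4.3408
b = 13.3330*sin(71°) = 13.3330*0.94552 = 12.6066

4.3408 + 12.6066i


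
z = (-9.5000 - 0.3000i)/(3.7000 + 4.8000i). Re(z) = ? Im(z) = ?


Multiply by conjugate: (-9.5000 - 0.3000i)(3.7000 - 4.8000i) / (3.7^2 + 4.8^2)
Numerator real = -9.5*3.7 - (0.3)*4.8 = -36.59
Numerator imag = -0.3*3.7 - (-9.5)*4.8 = 44.49
Denominator = 36.73
Re(z) = -36.59/36.73 = -0.9962
Im(z) = 44.49/36.73 = 1.2113

Re(z) = -0.9962, Im(z) = 1.2113


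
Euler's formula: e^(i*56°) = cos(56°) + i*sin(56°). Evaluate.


cos(56°) = 0.5592
sin(56°) = 0.8290

e^(i*56°) = 0.5592 + 0.8290i


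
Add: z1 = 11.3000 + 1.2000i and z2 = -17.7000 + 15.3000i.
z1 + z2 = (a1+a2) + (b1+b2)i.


Real: 11.3 - 17.7 = -6.4
Imag: 1.2 + 15.3 = 16.5

-6.4000 + 16.5000i


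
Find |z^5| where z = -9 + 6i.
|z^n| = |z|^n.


|z| = sqrt(81+36) = sqrt(117) = 10.8167
|z^5| = |z|^5 = (sqrt(117))^5 = 117^2 * sqrt(117) = 13689*sqrt(117)

|z^5| = 13689*sqrt(117) ≈ 148069.1742


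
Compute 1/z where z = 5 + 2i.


|z|^2 = 25+4 = 29
1/z = (5 - 2i)/29

1/z = 0.1724 - 0.0690i


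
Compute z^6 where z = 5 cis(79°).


r^6 = 5^6 = 15625
n*theta = 6*79° = 474° = 114° (mod 360)
a = 15625*cos(114°) = -6355.2600
b = 15625*sin(114°) = 14274.1478

15625 cis(114°) = -6355.2600 + 14274.1478i


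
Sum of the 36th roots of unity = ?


The sum of all 36th roots of unity is 0.
Geometric series: (1 - w^36)/(1 - w) = (1-1)/(1-w) = 0 since w^36 = 1, w ≠ 1.
Alternatively: coefficient of z^35 in z^36 - 1 is 0.

0


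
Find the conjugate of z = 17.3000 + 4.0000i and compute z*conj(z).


z_bar = 17.3000 - 4.0000i
z*z_bar = 17.3^2 + 4^2 = 299.29 + 16 = 315.29

z_bar = 17.3000 - 4.0000i, z*z_bar = 315.29


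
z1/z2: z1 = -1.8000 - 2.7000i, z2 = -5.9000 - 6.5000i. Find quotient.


Conjugate of z2 = -5.9000 + 6.5000i
Numerator: (-1.8000 - 2.7000i)(-5.9000 + 6.5000i) = 28.1700 + 4.2300i
Denominator: (-5.9)^2 + (-6.5)^2 = 77.06
Result = (28.1700 + 4.2300i)/77.06

0.3656 + 0.0549i


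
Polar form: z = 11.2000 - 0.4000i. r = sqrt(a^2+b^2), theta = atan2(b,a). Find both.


r = sqrt(125.44+0.16) = sqrt(125.6) = 11.2071
theta = atan2(-0.4, 11.2) = -2.0454 degrees

r = 11.2071, theta = -2.0454 degrees


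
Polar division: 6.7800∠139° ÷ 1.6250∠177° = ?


r = 6.7800 / 1.6250 = 4.1723
theta = 139° - 177° = -38° = 322° (mod 360)

4.1723 cis(322°)


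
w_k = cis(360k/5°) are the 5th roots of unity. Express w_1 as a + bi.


Angle = 360*1/5 = 72°
a = cos(72°) = 0.3090
b = sin(72°) = 0.9511

0.3090 + 0.9511i


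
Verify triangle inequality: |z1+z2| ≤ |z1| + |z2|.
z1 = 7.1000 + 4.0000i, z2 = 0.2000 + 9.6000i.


|z1| = sqrt(7.1^2 + 4^2) = sqrt(66.41) = 8.1492
|z2| = sqrt(0.2^2 + 9.6^2) = sqrt(92.2) = 9.6021
z1+z2 = 7.3000 + 13.6000i
|z1+z2| = sqrt(238.25) = 15.4353
|z1|+|z2| = 8.1492 + 9.6021 = 17.7513

|z1+z2| = 15.4353 ≤ |z1|+|z2| = 17.7513 (verified)


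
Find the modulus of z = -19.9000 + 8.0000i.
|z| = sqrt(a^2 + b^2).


|z| = sqrt((-19.9)^2 + 8^2) = sqrt(396.01 + 64) = sqrt(460.01) = 21.4478

|z| = 21.4478


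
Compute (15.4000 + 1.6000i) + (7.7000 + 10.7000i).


Real: 15.4 + 7.7 = 23.1
Imag: 1.6 + 10.7 = 12.3

23.1000 + 12.3000i


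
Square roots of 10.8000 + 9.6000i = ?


|z| = sqrt(116.64+92.16) = 14.4499
sqrt((|z|+a)/2) = sqrt((14.4499+10.8)/2) = sqrt(12.6250) = 3.5532
sqrt((|z|-a)/2) = sqrt((14.4499-10.8)/2) = sqrt(1.8250) = 1.3509

±(3.5532 + 1.3509i) i.e. 3.5532 + 1.3509i and -3.5532 - 1.3509i


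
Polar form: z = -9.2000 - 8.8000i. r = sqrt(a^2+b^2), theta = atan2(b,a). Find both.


r = sqrt(84.64+77.44) = sqrt(162.08) = 12.7311
theta = atan2(-8.8, -9.2) = -136.2730 degrees

r = 12.7311, theta = -136.2730 degrees


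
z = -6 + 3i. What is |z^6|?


|z| = sqrt(36+9) = sqrt(45) = 6.7082
|z^6| = |z|^6 = (sqrt(45))^6 = 45^3 = 91125

|z^6| = 91125


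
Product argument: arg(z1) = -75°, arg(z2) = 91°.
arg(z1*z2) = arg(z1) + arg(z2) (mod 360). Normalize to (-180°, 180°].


arg(z1*z2) = -75° + 91° = 16°
Normalized to (-180°, 180°]: 16°

16°


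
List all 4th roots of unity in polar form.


The 4th roots of unity are cis(360k/4°) for k=0..3
Angle step = 360/4 = 90°
Primitive root: cis(90°)
Primitive root = 0 + 1.0000i

4 roots at angles: 0°, 90°, 180°, 270°


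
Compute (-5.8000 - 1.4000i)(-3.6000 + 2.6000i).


Real = -5.8*(-3.6) - (-1.4)*2.6 = 20.88 - (-3.64) = 24.52
Imag = -5.8*2.6 - (3.6)*(-1.4) = -15.08 + 5.04 = -10.04

24.5200 - 10.0400i


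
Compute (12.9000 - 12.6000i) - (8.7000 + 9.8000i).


Real: 12.9 - 8.7 = 4.2
Imag: -12.6 - 9.8 = -22.4

4.2000 - 22.4000i


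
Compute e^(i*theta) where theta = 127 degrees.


cos(127°) = -0.6018
sin(127°) = 0.7986

e^(i*127°) = -0.6018 + 0.7986i


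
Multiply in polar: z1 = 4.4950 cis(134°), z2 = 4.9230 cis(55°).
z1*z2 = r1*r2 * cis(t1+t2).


r = 4.4950 * 4.9230 = 22.1289
theta = 134° + 55° = 189° = 189° (mod 360)

22.1289 cis(189°)


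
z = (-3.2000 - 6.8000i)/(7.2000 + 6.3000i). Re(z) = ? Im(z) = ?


Multiply by conjugate: (-3.2000 - 6.8000i)(7.2000 - 6.3000i) / (7.2^2 + 6.3^2)
Numerator real = -3.2*7.2 - (6.8)*6.3 = -65.88
Numerator imag = -6.8*7.2 - (-3.2)*6.3 = -28.8
Denominator = 91.53
Re(z) = -65.88/91.53 = -0.7198
Im(z) = -28.8/91.53 = -0.3147

Re(z) = -0.7198, Im(z) = -0.3147


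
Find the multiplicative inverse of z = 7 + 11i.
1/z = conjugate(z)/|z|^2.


|z|^2 = 49+121 = 170
1/z = (7 - 11i)/170

1/z = 0.0412 - 0.0647i


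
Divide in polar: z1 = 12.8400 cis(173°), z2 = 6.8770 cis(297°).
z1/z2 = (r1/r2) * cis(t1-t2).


r = 12.8400 / 6.8770 = 1.8671
theta = 173° - 297° = -124° = 236° (mod 360)

1.8671 cis(236°)


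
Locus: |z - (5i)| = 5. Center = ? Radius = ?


|z - z0| = r is a circle with center z0 and radius r.
Center = (0, 5), radius = 5

Circle with center (0, 5) and radius 5


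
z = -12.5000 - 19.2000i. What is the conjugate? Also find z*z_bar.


z_bar = -12.5000 + 19.2000i
z*z_bar = (-12.5)^2 + (-19.2)^2 = 156.25 + 368.64 = 524.89

z_bar = -12.5000 + 19.2000i, z*z_bar = 524.89


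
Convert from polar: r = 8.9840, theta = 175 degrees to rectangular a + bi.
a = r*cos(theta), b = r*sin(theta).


a = 8.9840*cos(175°) = 8.9840*(-0.99619) = -8.9498
b = 8.9840*sin(175°) = 8.9840*0.08716 = 0.7830

-8.9498 + 0.7830i


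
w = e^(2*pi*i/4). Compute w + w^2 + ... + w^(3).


With w = e^(2*pi*i/4), all 4 of the 4th roots of unity w^0 = 1, w, ..., w^(3) sum to 0: 1 + w + ... + w^(3) = (1 - w^4)/(1 - w) = 0 since w^4 = 1, w ≠ 1.
Removing the root 1: w + w^2 + ... + w^(3) = 0 - 1 = -1

Sum = -1


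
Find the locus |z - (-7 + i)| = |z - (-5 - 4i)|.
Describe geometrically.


Equal distances means the locus is the perpendicular bisector of z1 and z2.
Midpoint = ((-7+(-5))/2, (1+(-4))/2) = (-6.0000, -1.5000)

Perpendicular bisector through (-6.0000, -1.5000)


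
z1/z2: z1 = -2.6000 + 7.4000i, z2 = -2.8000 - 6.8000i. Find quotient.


Conjugate of z2 = -2.8000 + 6.8000i
Numerator: (-2.6000 + 7.4000i)(-2.8000 + 6.8000i) = -43.0400 - 38.4000i
Denominator: (-2.8)^2 + (-6.8)^2 = 54.08
Result = (-43.0400 - 38.4000i)/54.08

-0.7959 - 0.7101i


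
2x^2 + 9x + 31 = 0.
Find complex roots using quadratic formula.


disc = 9^2 - 4*2*31 = 81 - 248 = -167
sqrt(|disc|) = sqrt(167) = 12.9228
Real part = -9/(2*2) = -2.2500
Imag part = 12.9228/(2*2) = 3.2307

-2.2500 ± 3.2307i


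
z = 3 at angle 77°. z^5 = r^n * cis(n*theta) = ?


r^5 = 3^5 = 243
n*theta = 5*77° = 385° = 25° (mod 360)
a = 243*cos(25°) = 220.2328
b = 243*sin(25°) = 102.6962

243 cis(25°) = 220.2328 + 102.6962i


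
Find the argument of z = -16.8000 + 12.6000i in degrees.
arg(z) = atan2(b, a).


Re = -16.8, Im = 12.6
arg = atan2(12.6, -16.8) = 143.1301 degrees

arg(z) = 143.1301 degrees


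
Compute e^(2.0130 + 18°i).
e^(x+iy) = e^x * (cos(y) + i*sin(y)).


e^2.0130 = 7.48574
cos(18°) = 0.95106
sin(18°) = 0.30902
Real = 7.48574*0.95106 = 7.1194
Imag = 7.48574*0.30902 = 2.3132

7.1194 + 2.3132i


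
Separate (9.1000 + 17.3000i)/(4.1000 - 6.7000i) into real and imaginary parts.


Multiply by conjugate: (9.1000 + 17.3000i)(4.1000 + 6.7000i) / (4.1^2 + (-6.7)^2)
Numerator real = 9.1*4.1 + 17.3*(-6.7) = -78.6
Numerator imag = 17.3*4.1 - 9.1*(-6.7) = 131.9
Denominator = 61.7
Re(z) = -78.6/61.7 = -1.2739
Im(z) = 131.9/61.7 = 2.1378

Re(z) = -1.2739, Im(z) = 2.1378


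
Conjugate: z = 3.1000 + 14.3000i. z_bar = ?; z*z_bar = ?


z_bar = 3.1000 - 14.3000i
z*z_bar = 3.1^2 + 14.3^2 = 9.61 + 204.49 = 214.1

z_bar = 3.1000 - 14.3000i, z*z_bar = 214.1


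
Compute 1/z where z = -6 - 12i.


|z|^2 = 36+144 = 180
1/z = (-6 + 12i)/180

1/z = -0.0333 + 0.0667i


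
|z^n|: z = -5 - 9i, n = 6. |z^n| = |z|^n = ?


|z| = sqrt(25+81) = sqrt(106) = 10.2956
|z^6| = |z|^6 = (sqrt(106))^6 = 106^3 = 1191016

|z^6| = 1191016


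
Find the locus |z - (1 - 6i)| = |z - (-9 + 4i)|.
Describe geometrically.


Equal distances means the locus is the perpendicular bisector of z1 and z2.
Midpoint = ((1+(-9))/2, (-6+4)/2) = (-4.0000, -1.0000)

Perpendicular bisector through (-4.0000, -1.0000)


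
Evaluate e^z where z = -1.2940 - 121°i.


e^-1.2940 = 0.2742
cos(-121°) = -0.515
sin(-121°) = -0.8572
Real = 0.2742*(-0.515) = -0.1412
Imag = 0.2742*(-0.8572) = -0.2350

-0.1412 - 0.2350i


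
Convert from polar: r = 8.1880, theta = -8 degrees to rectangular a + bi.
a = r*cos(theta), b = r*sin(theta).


a = 8.1880*cos(-8°) = 8.1880*0.99027 = 8.1083
b = 8.1880*sin(-8°) = 8.1880*(-0.13917) = -1.1395

8.1083 - 1.1395i


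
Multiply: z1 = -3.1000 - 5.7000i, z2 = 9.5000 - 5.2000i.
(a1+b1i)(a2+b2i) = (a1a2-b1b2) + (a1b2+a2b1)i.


Real = -3.1*9.5 - (-5.7)*(-5.2) = -29.45 - 29.64 = -59.09
Imag = -3.1*(-5.2) + 9.5*(-5.7) = 16.12 - (54.15) = -38.03

-59.0900 - 38.0300i


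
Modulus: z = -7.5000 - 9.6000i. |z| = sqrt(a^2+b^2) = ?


|z| = sqrt((-7.5)^2 + (-9.6)^2) = sqrt(56.25 + 92.16) = sqrt(148.41) = 12.1824

|z| = 12.1824


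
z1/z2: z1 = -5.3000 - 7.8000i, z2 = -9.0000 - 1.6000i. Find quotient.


Conjugate of z2 = -9.0000 + 1.6000i
Numerator: (-5.3000 - 7.8000i)(-9.0000 + 1.6000i) = 60.1800 + 61.7200i
Denominator: (-9)^2 + (-1.6)^2 = 83.56
Result = (60.1800 + 61.7200i)/83.56

0.7202 + 0.7386i


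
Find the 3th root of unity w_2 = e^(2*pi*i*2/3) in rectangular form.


Angle = 360*2/3 = 240°
a = cos(240°) = -0.5000
b = sin(240°) = -0.8660

-0.5000 - 0.8660i


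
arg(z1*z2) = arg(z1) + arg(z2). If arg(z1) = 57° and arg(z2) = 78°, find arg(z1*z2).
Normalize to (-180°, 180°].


arg(z1*z2) = 57° + 78° = 135°
Normalized to (-180°, 180°]: 135°

135°


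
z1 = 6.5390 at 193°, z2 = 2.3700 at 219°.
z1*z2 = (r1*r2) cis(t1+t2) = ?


r = 6.5390 * 2.3700 = 15.4974
theta = 193° + 219° = 412° = 52° (mod 360)

15.4974 cis(52°)


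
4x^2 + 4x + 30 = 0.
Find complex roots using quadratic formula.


disc = 4^2 - 4*4*30 = 16 - 480 = -464
sqrt(|disc|) = sqrt(464) = 21.5407
Real part = -4/(2*4) = -0.5000
Imag part = 21.5407/(2*4) = 2.6926

-0.5000 ± 2.6926i


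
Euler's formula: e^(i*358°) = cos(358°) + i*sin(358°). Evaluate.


cos(358°) = 0.9994
sin(358°) = -0.0349

e^(i*358°) = 0.9994 - 0.0349i


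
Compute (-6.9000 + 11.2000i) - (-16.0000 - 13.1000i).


Real: -6.9 + 16 = 9.1
Imag: 11.2 + 13.1 = 24.3

9.1000 + 24.3000i


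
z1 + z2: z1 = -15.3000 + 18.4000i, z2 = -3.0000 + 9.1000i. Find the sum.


Real: -15.3 - 3 = -18.3
Imag: 18.4 + 9.1 = 27.5

-18.3000 + 27.5000i


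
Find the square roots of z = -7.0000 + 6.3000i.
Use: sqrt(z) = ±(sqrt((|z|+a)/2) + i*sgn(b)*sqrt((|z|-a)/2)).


|z| = sqrt(49+39.69) = 9.4175
sqrt((|z|+a)/2) = sqrt((9.4175+(-7))/2) = sqrt(1.2088) = 1.0994
sqrt((|z|-a)/2) = sqrt((9.4175-(-7))/2) = sqrt(8.2088) = 2.8651

±(1.0994 + 2.8651i) i.e. 1.0994 + 2.8651i and -1.0994 - 2.8651i


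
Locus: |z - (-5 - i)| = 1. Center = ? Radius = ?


|z - z0| = r is a circle with center z0 and radius r.
Center = (-5, -1), radius = 1

Circle with center (-5, -1) and radius 1


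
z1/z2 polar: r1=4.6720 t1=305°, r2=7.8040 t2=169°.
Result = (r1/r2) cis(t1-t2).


r = 4.6720 / 7.8040 = 0.5987
theta = 305° - 169° = 136° = 136° (mod 360)

0.5987 cis(136°)


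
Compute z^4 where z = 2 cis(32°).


r^4 = 2^4 = 16
n*theta = 4*32° = 128° = 128° (mod 360)
a = 16*cos(128°) = -9.8506
b = 16*sin(128°) = 12.6082

16 cis(128°) = -9.8506 + 12.6082i


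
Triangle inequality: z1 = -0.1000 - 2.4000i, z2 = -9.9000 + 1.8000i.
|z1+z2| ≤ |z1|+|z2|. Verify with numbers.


|z1| = sqrt((-0.1)^2 + (-2.4)^2) = sqrt(5.77) = 2.4021
|z2| = sqrt((-9.9)^2 + 1.8^2) = sqrt(101.25) = 10.0623
z1+z2 = -10.0000 - 0.6000i
|z1+z2| = sqrt(100.36) = 10.0180
|z1|+|z2| = 2.4021 + 10.0623 = 12.4644

|z1+z2| = 10.0180 ≤ |z1|+|z2| = 12.4644 (verified)


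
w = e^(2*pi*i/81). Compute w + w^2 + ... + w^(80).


With w = e^(2*pi*i/81), all 81 of the 81th roots of unity w^0 = 1, w, ..., w^(80) sum to 0: 1 + w + ... + w^(80) = (1 - w^81)/(1 - w) = 0 since w^81 = 1, w ≠ 1.
Removing the root 1: w + w^2 + ... + w^(80) = 0 - 1 = -1

Sum = -1


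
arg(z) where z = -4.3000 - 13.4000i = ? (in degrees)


Re = -4.3, Im = -13.4
arg = atan2(-13.4, -4.3) = -107.7912 degrees

arg(z) = -107.7912 degrees


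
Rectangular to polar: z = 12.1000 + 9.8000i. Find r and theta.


r = sqrt(146.41+96.04) = sqrt(242.45) = 15.5708
theta = atan2(9.8, 12.1) = 39.0046 degrees

r = 15.5708, theta = 39.0046 degrees


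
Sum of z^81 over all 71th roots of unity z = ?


The roots are w_k = w^k with w = e^(2*pi*i/71), and (w^k)^81 = (w^81)^k.
So S = 1 + u + u^2 + ... + u^(70) with u = w^81.
81 = 1*71 + 10, so 81 is not a multiple of 71: u = (w^71)^1 * w^10 = w^10 ≠ 1 (w is a primitive 71th root), while u^71 = (w^71)^81 = 1.
Geometric series: S = (1 - u^71)/(1 - u) = (1 - 1)/(1 - u) = 0

S = 0


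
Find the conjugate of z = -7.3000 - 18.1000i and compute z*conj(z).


z_bar = -7.3000 + 18.1000i
z*z_bar = (-7.3)^2 + (-18.1)^2 = 53.29 + 327.61 = 380.9

z_bar = -7.3000 + 18.1000i, z*z_bar = 380.9


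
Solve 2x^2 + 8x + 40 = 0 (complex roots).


disc = 8^2 - 4*2*40 = 64 - 320 = -256
sqrt(|disc|) = sqrt(256) = 16.0000
Real part = -8/(2*2) = -2.0000
Imag part = 16.0000/(2*2) = 4.0000

-2.0000 ± 4.0000i


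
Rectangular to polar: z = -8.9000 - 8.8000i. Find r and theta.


r = sqrt(79.21+77.44) = sqrt(156.65) = 12.5160
theta = atan2(-8.8, -8.9) = -135.3237 degrees

r = 12.5160, theta = -135.3237 degrees


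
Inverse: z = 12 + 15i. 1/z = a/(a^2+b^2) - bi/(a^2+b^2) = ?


|z|^2 = 144+225 = 369
1/z = (12 - 15i)/369

1/z = 0.0325 - 0.0407i


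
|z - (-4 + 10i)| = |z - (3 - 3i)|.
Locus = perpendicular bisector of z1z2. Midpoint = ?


Equal distances means the locus is the perpendicular bisector of z1 and z2.
Midpoint = ((-4+3)/2, (10+(-3))/2) = (-0.5000, 3.5000)

Perpendicular bisector through (-0.5000, 3.5000)


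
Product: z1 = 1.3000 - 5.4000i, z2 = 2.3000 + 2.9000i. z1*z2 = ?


Real = 1.3*2.3 - (-5.4)*2.9 = 2.99 - (-15.66) = 18.65
Imag = 1.3*2.9 + 2.3*(-5.4) = 3.77 - (12.42) = -8.65

18.6500 - 8.6500i


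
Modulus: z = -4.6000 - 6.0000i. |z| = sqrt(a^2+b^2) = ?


|z| = sqrt((-4.6)^2 + (-6)^2) = sqrt(21.16 + 36) = sqrt(57.16) = 7.5604

|z| = 7.5604


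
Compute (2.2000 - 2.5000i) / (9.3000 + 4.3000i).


Conjugate of z2 = 9.3000 - 4.3000i
Numerator: (2.2000 - 2.5000i)(9.3000 - 4.3000i) = 9.7100 - 32.7100i
Denominator: 9.3^2 + 4.3^2 = 104.98
Result = (9.7100 - 32.7100i)/104.98

0.0925 - 0.3116i


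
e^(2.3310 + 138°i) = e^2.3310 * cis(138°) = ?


e^2.3310 = 10.2882
cos(138°) = -0.74314
sin(138°) = 0.669131
Real = 10.2882*(-0.74314) = -7.6456
Imag = 10.2882*0.669131 = 6.8842

-7.6456 + 6.8842i


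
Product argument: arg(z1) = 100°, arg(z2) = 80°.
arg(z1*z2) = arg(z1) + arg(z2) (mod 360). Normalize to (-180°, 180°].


arg(z1*z2) = 100° + 80° = 180°
Normalized to (-180°, 180°]: 180°

180°


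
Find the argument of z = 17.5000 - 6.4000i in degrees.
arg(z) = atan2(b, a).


Re = 17.5, Im = -6.4
arg = atan2(-6.4, 17.5) = -20.0882 degrees

arg(z) = -20.0882 degrees


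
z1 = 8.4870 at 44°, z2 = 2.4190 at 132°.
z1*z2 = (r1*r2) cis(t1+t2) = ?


r = 8.4870 * 2.4190 = 20.5301
theta = 44° + 132° = 176° = 176° (mod 360)

20.5301 cis(176°)


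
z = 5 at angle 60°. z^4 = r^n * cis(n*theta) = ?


r^4 = 5^4 = 625
n*theta = 4*60° = 240° = 240° (mod 360)
a = 625*cos(240°) = -312.5000
b = 625*sin(240°) = -541.2659

625 cis(240°) = -312.5000 - 541.2659i


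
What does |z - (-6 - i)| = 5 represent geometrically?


|z - z0| = r is a circle with center z0 and radius r.
Center = (-6, -1), radius = 5

Circle with center (-6, -1) and radius 5


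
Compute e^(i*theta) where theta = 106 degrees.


cos(106°) = -0.2756
sin(106°) = 0.9613

e^(i*106°) = -0.2756 + 0.9613i


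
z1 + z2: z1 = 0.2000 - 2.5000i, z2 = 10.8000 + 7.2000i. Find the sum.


Real: 0.2 + 10.8 = 11
Imag: -2.5 + 7.2 = 4.7

11.0000 + 4.7000i


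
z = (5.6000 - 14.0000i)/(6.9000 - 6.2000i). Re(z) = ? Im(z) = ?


Multiply by conjugate: (5.6000 - 14.0000i)(6.9000 + 6.2000i) / (6.9^2 + (-6.2)^2)
Numerator real = 5.6*6.9 - (14)*(-6.2) = 125.44
Numerator imag = -14*6.9 - 5.6*(-6.2) = -61.88
Denominator = 86.05
Re(z) = 125.44/86.05 = 1.4578
Im(z) = -61.88/86.05 = -0.7191

Re(z) = 1.4578, Im(z) = -0.7191


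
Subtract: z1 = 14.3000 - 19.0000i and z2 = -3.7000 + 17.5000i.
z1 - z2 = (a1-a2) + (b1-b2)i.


Real: 14.3 + 3.7 = 18
Imag: -19 - 17.5 = -36.5

18.0000 - 36.5000i


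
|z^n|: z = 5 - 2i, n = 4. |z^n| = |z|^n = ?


|z| = sqrt(25+4) = sqrt(29) = 5.3852
|z^4| = |z|^4 = (sqrt(29))^4 = 29^2 = 841

|z^4| = 841


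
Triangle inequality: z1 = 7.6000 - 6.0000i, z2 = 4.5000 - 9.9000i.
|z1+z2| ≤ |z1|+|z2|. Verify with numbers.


|z1| = sqrt(7.6^2 + (-6)^2) = sqrt(93.76) = 9.6830
|z2| = sqrt(4.5^2 + (-9.9)^2) = sqrt(118.26) = 10.8747
z1+z2 = 12.1000 - 15.9000i
|z1+z2| = sqrt(399.22) = 19.9805
|z1|+|z2| = 9.6830 + 10.8747 = 20.5577

|z1+z2| = 19.9805 ≤ |z1|+|z2| = 20.5577 (verified)


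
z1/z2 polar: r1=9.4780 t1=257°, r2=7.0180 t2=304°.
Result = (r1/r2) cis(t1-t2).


r = 9.4780 / 7.0180 = 1.3505
theta = 257° - 304° = -47° = 313° (mod 360)

1.3505 cis(313°)


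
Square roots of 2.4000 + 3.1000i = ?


|z| = sqrt(5.76+9.61) = 3.9205
sqrt((|z|+a)/2) = sqrt((3.9205+2.4)/2) = sqrt(3.1602) = 1.7777
sqrt((|z|-a)/2) = sqrt((3.9205-2.4)/2) = sqrt(0.7602) = 0.8719

±(1.7777 + 0.8719i) i.e. 1.7777 + 0.8719i and -1.7777 - 0.8719i


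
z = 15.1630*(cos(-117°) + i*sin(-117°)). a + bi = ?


a = 15.1630*cos(-117°) = 15.1630*(-0.45399) = -6.8839
b = 15.1630*sin(-117°) = 15.1630*(-0.891007) = -13.5103

-6.8839 - 13.5103i


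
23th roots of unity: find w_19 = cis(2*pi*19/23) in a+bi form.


Angle = 360*19/23 = 297.3913°
a = cos(297.3913°) = 0.4601
b = sin(297.3913°) = -0.8879

0.4601 - 0.8879i


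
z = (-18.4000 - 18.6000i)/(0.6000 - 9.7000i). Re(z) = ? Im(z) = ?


Multiply by conjugate: (-18.4000 - 18.6000i)(0.6000 + 9.7000i) / (0.6^2 + (-9.7)^2)
Numerator real = -18.4*0.6 - (18.6)*(-9.7) = 169.38
Numerator imag = -18.6*0.6 - (-18.4)*(-9.7) = -189.64
Denominator = 94.45
Re(z) = 169.38/94.45 = 1.7933
Im(z) = -189.64/94.45 = -2.0078

Re(z) = 1.7933, Im(z) = -2.0078


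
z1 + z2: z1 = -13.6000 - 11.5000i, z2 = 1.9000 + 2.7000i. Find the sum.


Real: -13.6 + 1.9 = -11.7
Imag: -11.5 + 2.7 = -8.8

-11.7000 - 8.8000i


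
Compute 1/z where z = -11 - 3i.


|z|^2 = 121+9 = 130
1/z = (-11 + 3i)/130

1/z = -0.0846 + 0.0231i


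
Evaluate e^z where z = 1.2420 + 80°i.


e^1.2420 = 3.4625
cos(80°) = 0.17365
sin(80°) = 0.9848
Real = 3.4625*0.17365 = 0.6013
Imag = 3.4625*0.9848 = 3.4099

0.6013 + 3.4099i


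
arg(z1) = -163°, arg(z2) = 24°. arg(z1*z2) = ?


arg(z1*z2) = -163° + 24° = -139°
Normalized to (-180°, 180°]: -139°

-139°


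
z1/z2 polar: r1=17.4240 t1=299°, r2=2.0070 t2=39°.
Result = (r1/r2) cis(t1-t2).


r = 17.4240 / 2.0070 = 8.6816
theta = 299° - 39° = 260° = 260° (mod 360)

8.6816 cis(260°)


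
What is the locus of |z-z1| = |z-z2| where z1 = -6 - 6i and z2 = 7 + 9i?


Equal distances means the locus is the perpendicular bisector of z1 and z2.
Midpoint = ((-6+7)/2, (-6+9)/2) = (0.5000, 1.5000)

Perpendicular bisector through (0.5000, 1.5000)


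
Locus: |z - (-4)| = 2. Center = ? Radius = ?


|z - z0| = r is a circle with center z0 and radius r.
Center = (-4, 0), radius = 2

Circle with center (-4, 0) and radius 2


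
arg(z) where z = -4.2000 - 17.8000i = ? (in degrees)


Re = -4.2, Im = -17.8
arg = atan2(-17.8, -4.2) = -103.2764 degrees

arg(z) = -103.2764 degrees


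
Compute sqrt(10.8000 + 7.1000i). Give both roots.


|z| = sqrt(116.64+50.41) = 12.9248
sqrt((|z|+a)/2) = sqrt((12.9248+10.8)/2) = sqrt(11.8624) = 3.4442
sqrt((|z|-a)/2) = sqrt((12.9248-10.8)/2) = sqrt(1.0624) = 1.0307

±(3.4442 + 1.0307i) i.e. 3.4442 + 1.0307i and -3.4442 - 1.0307i


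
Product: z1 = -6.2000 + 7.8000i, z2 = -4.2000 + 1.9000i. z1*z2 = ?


Real = -6.2*(-4.2) - 7.8*1.9 = 26.04 - 14.82 = 11.22
Imag = -6.2*1.9 - (4.2)*7.8 = -11.78 - (32.76) = -44.54

11.2200 - 44.5400i


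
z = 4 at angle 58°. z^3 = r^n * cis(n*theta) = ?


r^3 = 4^3 = 64
n*theta = 3*58° = 174° = 174° (mod 360)
a = 64*cos(174°) = -63.6494
b = 64*sin(174°) = 6.6898

64 cis(174°) = -63.6494 + 6.6898i


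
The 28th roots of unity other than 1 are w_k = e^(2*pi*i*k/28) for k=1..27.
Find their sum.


With w = e^(2*pi*i/28), all 28 of the 28th roots of unity w^0 = 1, w, ..., w^(27) sum to 0: 1 + w + ... + w^(27) = (1 - w^28)/(1 - w) = 0 since w^28 = 1, w ≠ 1.
Removing the root 1: w + w^2 + ... + w^(27) = 0 - 1 = -1

Sum = -1


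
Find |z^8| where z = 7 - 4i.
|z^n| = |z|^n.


|z| = sqrt(49+16) = sqrt(65) = 8.0623
|z^8| = |z|^8 = (sqrt(65))^8 = 65^4 = 17850625

|z^8| = 17850625


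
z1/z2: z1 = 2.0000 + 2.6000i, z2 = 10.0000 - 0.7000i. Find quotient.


Conjugate of z2 = 10.0000 + 0.7000i
Numerator: (2.0000 + 2.6000i)(10.0000 + 0.7000i) = 18.1800 + 27.4000i
Denominator: 10^2 + (-0.7)^2 = 100.49
Result = (18.1800 + 27.4000i)/100.49

0.1809 + 0.2727i


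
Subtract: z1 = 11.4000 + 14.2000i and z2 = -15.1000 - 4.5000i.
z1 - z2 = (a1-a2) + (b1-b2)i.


Real: 11.4 + 15.1 = 26.5
Imag: 14.2 + 4.5 = 18.7

26.5000 + 18.7000i


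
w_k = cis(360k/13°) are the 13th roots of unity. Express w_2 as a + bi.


Angle = 360*2/13 = 55.3846°
a = cos(55.3846°) = 0.5681
b = sin(55.3846°) = 0.8230

0.5681 + 0.8230i


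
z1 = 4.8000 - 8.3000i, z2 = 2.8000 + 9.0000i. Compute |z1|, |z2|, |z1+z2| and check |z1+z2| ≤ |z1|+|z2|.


|z1| = sqrt(4.8^2 + (-8.3)^2) = sqrt(91.93) = 9.5880
|z2| = sqrt(2.8^2 + 9^2) = sqrt(88.84) = 9.4255
z1+z2 = 7.6000 + 0.7000i
|z1+z2| = sqrt(58.25) = 7.6322
|z1|+|z2| = 9.5880 + 9.4255 = 19.0135

|z1+z2| = 7.6322 ≤ |z1|+|z2| = 19.0135 (verified)


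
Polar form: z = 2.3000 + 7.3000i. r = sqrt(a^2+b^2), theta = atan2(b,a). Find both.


r = sqrt(5.29+53.29) = sqrt(58.58) = 7.6538
theta = atan2(7.3, 2.3) = 72.5120 degrees

r = 7.6538, theta = 72.5120 degrees


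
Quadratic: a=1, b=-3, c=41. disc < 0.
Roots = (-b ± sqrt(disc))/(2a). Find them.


disc = (-3)^2 - 4*1*41 = 9 - 164 = -155
sqrt(|disc|) = sqrt(155) = 12.4499
Real part = 3/(2*1) = 1.5000
Imag part = 12.4499/(2*1) = 6.2249

1.5000 ± 6.2249i


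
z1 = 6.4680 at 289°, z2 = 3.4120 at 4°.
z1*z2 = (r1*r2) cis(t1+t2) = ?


r = 6.4680 * 3.4120 = 22.0688
theta = 289° + 4° = 293° = 293° (mod 360)

22.0688 cis(293°)


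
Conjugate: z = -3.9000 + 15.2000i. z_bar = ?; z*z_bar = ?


z_bar = -3.9000 - 15.2000i
z*z_bar = (-3.9)^2 + 15.2^2 = 15.21 + 231.04 = 246.25

z_bar = -3.9000 - 15.2000i, z*z_bar = 246.25


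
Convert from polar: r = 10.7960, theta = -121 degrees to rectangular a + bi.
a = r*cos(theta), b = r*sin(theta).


a = 10.7960*cos(-121°) = 10.7960*(-0.51504) = -5.5604
b = 10.7960*sin(-121°) = 10.7960*(-0.85717) = -9.2540

-5.5604 - 9.2540i


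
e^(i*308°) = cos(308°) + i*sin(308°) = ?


cos(308°) = 0.6157
sin(308°) = -0.7880

e^(i*308°) = 0.6157 - 0.7880i


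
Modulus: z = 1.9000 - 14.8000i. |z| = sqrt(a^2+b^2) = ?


|z| = sqrt(1.9^2 + (-14.8)^2) = sqrt(3.61 + 219.04) = sqrt(222.65) = 14.9215

|z| = 14.9215


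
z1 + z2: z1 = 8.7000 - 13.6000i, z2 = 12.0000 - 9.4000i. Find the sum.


Real: 8.7 + 12 = 20.7
Imag: -13.6 - 9.4 = -23

20.7000 - 23.0000i


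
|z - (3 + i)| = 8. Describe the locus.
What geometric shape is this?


|z - z0| = r is a circle with center z0 and radius r.
Center = (3, 1), radius = 8

Circle with center (3, 1) and radius 8


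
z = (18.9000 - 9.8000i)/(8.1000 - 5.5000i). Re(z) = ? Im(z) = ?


Multiply by conjugate: (18.9000 - 9.8000i)(8.1000 + 5.5000i) / (8.1^2 + (-5.5)^2)
Numerator real = 18.9*8.1 - (9.8)*(-5.5) = 206.99
Numerator imag = -9.8*8.1 - 18.9*(-5.5) = 24.57
Denominator = 95.86
Re(z) = 206.99/95.86 = 2.1593
Im(z) = 24.57/95.86 = 0.2563

Re(z) = 2.1593, Im(z) = 0.2563


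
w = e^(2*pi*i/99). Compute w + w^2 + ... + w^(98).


With w = e^(2*pi*i/99), all 99 of the 99th roots of unity w^0 = 1, w, ..., w^(98) sum to 0: 1 + w + ... + w^(98) = (1 - w^99)/(1 - w) = 0 since w^99 = 1, w ≠ 1.
Removing the root 1: w + w^2 + ... + w^(98) = 0 - 1 = -1

Sum = -1


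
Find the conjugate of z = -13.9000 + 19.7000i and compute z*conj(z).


z_bar = -13.9000 - 19.7000i
z*z_bar = (-13.9)^2 + 19.7^2 = 193.21 + 388.09 = 581.3

z_bar = -13.9000 - 19.7000i, z*z_bar = 581.3


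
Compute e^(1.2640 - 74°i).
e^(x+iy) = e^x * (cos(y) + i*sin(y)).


e^1.2640 = 3.53955
cos(-74°) = 0.27564
sin(-74°) = -0.96126
Real = 3.53955*0.27564 = 0.9756
Imag = 3.53955*(-0.96126) = -3.4024

0.9756 - 3.4024i


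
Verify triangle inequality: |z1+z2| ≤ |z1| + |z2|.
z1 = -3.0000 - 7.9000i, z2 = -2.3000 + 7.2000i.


|z1| = sqrt((-3)^2 + (-7.9)^2) = sqrt(71.41) = 8.4504
|z2| = sqrt((-2.3)^2 + 7.2^2) = sqrt(57.13) = 7.5584
z1+z2 = -5.3000 - 0.7000i
|z1+z2| = sqrt(28.58) = 5.3460
|z1|+|z2| = 8.4504 + 7.5584 = 16.0088

|z1+z2| = 5.3460 ≤ |z1|+|z2| = 16.0088 (verified)


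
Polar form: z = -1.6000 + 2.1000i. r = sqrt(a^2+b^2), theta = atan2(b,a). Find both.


r = sqrt(2.56+4.41) = sqrt(6.97) = 2.6401
theta = atan2(2.1, -1.6) = 127.3039 degrees

r = 2.6401, theta = 127.3039 degrees


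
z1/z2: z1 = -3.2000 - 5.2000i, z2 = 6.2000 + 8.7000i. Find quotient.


Conjugate of z2 = 6.2000 - 8.7000i
Numerator: (-3.2000 - 5.2000i)(6.2000 - 8.7000i) = -65.0800 - 4.4000i
Denominator: 6.2^2 + 8.7^2 = 114.13
Result = (-65.0800 - 4.4000i)/114.13

-0.5702 - 0.0386i


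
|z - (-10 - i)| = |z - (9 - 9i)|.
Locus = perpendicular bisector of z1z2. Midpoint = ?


Equal distances means the locus is the perpendicular bisector of z1 and z2.
Midpoint = ((-10+9)/2, (-1+(-9))/2) = (-0.5000, -5.0000)

Perpendicular bisector through (-0.5000, -5.0000)


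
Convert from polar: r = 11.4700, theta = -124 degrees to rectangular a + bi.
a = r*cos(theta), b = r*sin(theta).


a = 11.4700*cos(-124°) = 11.4700*(-0.55919) = -6.4139
b = 11.4700*sin(-124°) = 11.4700*(-0.82904) = -9.5091

-6.4139 - 9.5091i


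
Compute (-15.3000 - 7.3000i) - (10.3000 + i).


Real: -15.3 - 10.3 = -25.6
Imag: -7.3 - 1 = -8.3

-25.6000 - 8.3000i


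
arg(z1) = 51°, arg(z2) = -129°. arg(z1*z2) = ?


arg(z1*z2) = 51° - 129° = -78°
Normalized to (-180°, 180°]: -78°

-78°


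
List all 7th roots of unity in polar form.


The 7th roots of unity are cis(360k/7°) for k=0..6
Angle step = 360/7 = 51.4286°
Primitive root: cis(51.4286°)
Primitive root = 0.6235 + 0.7818i

7 roots at angles: 0°, 51.4286°, 102.8571°, 154.2857°, 205.7143°, 257.1429°, 308.5714°


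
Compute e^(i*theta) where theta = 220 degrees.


cos(220°) = -0.7660
sin(220°) = -0.6428

e^(i*220°) = -0.7660 - 0.6428i


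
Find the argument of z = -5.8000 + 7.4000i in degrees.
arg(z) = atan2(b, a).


Re = -5.8, Im = 7.4
arg = atan2(7.4, -5.8) = 128.0888 degrees

arg(z) = 128.0888 degrees


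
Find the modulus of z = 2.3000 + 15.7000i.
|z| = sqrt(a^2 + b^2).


|z| = sqrt(2.3^2 + 15.7^2) = sqrt(5.29 + 246.49) = sqrt(251.78) = 15.8676

|z| = 15.8676


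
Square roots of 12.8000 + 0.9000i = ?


|z| = sqrt(163.84+0.81) = 12.8316
sqrt((|z|+a)/2) = sqrt((12.8316+12.8)/2) = sqrt(12.8158) = 3.5799
sqrt((|z|-a)/2) = sqrt((12.8316-12.8)/2) = sqrt(0.0158) = 0.1257

±(3.5799 + 0.1257i) i.e. 3.5799 + 0.1257i and -3.5799 - 0.1257i


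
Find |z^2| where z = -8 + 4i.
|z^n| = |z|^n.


|z| = sqrt(64+16) = sqrt(80) = 8.9443
|z^2| = |z|^2 = (sqrt(80))^2 = 80

|z^2| = 80


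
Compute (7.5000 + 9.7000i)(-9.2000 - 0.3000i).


Real = 7.5*(-9.2) - 9.7*(-0.3) = -69 - (-2.91) = -66.09
Imag = 7.5*(-0.3) - (9.2)*9.7 = -2.25 - (89.24) = -91.49

-66.0900 - 91.4900i
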